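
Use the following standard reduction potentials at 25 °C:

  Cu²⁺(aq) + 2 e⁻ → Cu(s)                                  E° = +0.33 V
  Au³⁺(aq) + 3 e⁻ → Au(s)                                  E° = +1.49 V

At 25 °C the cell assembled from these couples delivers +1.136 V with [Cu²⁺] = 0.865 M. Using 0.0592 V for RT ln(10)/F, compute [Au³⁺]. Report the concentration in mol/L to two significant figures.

Au³⁺/Au is the cathode, Cu²⁺/Cu the anode: E°cell = +1.16 V, n = 6.
Overall reaction: 2 Au³⁺(aq) + 3 Cu(s) → 2 Au(s) + 3 Cu²⁺(aq); Q = [Cu²⁺]^3/[Au³⁺]^2.
From E = E° − (0.0592/n) log Q: log Q = (E° − E)·n/0.0592 = (+1.16 − (+1.136))·6/0.0592 = 2.4324.
So 2·log[Au³⁺] = 3·log(0.865) − log Q = -0.1890 − (2.4324) = -2.6214; log[Au³⁺] = -2.6214 / 2 = -1.3107; [Au³⁺] = 10^(-1.3107) ≈ 0.049 M.

0.049 M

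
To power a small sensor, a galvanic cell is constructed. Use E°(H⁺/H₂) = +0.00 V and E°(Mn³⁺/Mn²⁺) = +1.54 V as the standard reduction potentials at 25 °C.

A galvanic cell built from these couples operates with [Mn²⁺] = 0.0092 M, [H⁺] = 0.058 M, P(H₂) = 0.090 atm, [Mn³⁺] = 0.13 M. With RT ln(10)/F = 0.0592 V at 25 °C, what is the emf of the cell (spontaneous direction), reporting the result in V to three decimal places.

Mn³⁺/Mn²⁺ is the cathode (higher E°), H⁺/H₂ the anode: E°cell = +1.54 − (+0.00) = +1.54 V, n = 2.
Overall: 2 Mn³⁺(aq) + H₂(g) → 2 Mn²⁺(aq) + 2 H⁺(aq)
Q = [Mn²⁺]^2·[H⁺]^2 / ([Mn³⁺]^2·P(H₂)); log Q = -3.728.
E = E° − (0.0592/n) log Q = +1.54 − (0.0592/2)(-3.728) = +1.650 V.

+1.650 V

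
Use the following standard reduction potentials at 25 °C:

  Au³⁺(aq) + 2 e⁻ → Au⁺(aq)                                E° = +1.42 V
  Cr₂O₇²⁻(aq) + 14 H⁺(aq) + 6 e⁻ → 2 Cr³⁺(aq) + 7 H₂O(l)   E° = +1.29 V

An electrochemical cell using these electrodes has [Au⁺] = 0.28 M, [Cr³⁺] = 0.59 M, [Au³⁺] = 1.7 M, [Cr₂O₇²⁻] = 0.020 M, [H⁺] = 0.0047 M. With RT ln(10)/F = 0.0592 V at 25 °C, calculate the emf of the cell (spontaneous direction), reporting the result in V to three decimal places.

Au³⁺/Au⁺ is the cathode (higher E°), Cr₂O₇²⁻/Cr³⁺ the anode: E°cell = +1.42 − (+1.29) = +0.13 V, n = 6.
Overall: 3 Au³⁺(aq) + 2 Cr³⁺(aq) + 7 H₂O(l) → 3 Au⁺(aq) + Cr₂O₇²⁻(aq) + 14 H⁺(aq)
Q = [Au⁺]^3·[Cr₂O₇²⁻]·[H⁺]^14 / ([Au³⁺]^3·[Cr³⁺]^2); log Q = -36.181.
E = E° − (0.0592/n) log Q = +0.13 − (0.0592/6)(-36.181) = +0.487 V.

+0.487 V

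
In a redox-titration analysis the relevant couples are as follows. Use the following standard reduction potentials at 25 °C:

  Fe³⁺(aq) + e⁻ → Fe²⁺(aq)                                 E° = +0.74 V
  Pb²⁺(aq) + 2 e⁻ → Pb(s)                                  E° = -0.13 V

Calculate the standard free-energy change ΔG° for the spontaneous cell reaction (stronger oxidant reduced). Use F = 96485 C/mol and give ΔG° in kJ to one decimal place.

Fe³⁺/Fe²⁺ (E° = +0.74 V) is the cathode; Pb²⁺/Pb (E° = -0.13 V) is the anode, so E°cell = +0.87 V.
Balancing electrons gives n = 2 (lcm of 1 and 2).
ΔG° = −nFE° = −(2)(96485)(+0.87) = -167,884 J = -167.9 kJ.

-167.9 kJ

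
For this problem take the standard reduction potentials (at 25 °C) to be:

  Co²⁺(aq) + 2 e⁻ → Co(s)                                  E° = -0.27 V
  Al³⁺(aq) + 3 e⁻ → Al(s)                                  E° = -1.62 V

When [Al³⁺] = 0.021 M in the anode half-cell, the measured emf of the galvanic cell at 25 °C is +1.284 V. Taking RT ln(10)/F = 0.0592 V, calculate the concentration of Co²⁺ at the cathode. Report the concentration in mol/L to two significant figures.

Co²⁺/Co is the cathode, Al³⁺/Al the anode: E°cell = +1.35 V, n = 6.
Overall reaction: 3 Co²⁺(aq) + 2 Al(s) → 3 Co(s) + 2 Al³⁺(aq); Q = [Al³⁺]^2/[Co²⁺]^3.
From E = E° − (0.0592/n) log Q: log Q = (E° − E)·n/0.0592 = (+1.35 − (+1.284))·6/0.0592 = 6.6892.
So 3·log[Co²⁺] = 2·log(0.021) − log Q = -3.3556 − (6.6892) = -10.0448; log[Co²⁺] = -10.0448 / 3 = -3.3483; [Co²⁺] = 10^(-3.3483) ≈ 0.00045 M.

0.00045 M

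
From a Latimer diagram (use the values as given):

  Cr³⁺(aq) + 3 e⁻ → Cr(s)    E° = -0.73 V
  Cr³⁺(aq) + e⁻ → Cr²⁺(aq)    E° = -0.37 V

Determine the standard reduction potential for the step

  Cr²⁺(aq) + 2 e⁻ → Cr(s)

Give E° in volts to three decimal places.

Sequential free energies add, so n₃E°₃ = n₁E°₁ + n₂E°₂.
With n₃ = 3, and the known step contributing 1×(-0.37) V, the unknown satisfies 2·E° = 3×(-0.73) − 1×(-0.37) = -1.820.
E° = -1.820 / 2 = -0.910 V.

-0.910 V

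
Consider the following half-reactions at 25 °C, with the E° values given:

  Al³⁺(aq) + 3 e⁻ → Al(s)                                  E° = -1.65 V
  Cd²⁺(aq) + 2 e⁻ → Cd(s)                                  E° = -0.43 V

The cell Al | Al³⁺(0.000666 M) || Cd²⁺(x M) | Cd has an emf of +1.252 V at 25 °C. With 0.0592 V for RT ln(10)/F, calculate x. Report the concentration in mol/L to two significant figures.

Cd²⁺/Cd is the cathode, Al³⁺/Al the anode: E°cell = +1.22 V, n = 6.
Overall reaction: 3 Cd²⁺(aq) + 2 Al(s) → 3 Cd(s) + 2 Al³⁺(aq); Q = [Al³⁺]^2/[Cd²⁺]^3.
From E = E° − (0.0592/n) log Q: log Q = (E° − E)·n/0.0592 = (+1.22 − (+1.252))·6/0.0592 = -3.2432.
So 3·log[Cd²⁺] = 2·log(0.000666) − log Q = -6.3531 − (-3.2432) = -3.1099; log[Cd²⁺] = -3.1099 / 3 = -1.0366; [Cd²⁺] = 10^(-1.0366) ≈ 0.092 M.

0.092 M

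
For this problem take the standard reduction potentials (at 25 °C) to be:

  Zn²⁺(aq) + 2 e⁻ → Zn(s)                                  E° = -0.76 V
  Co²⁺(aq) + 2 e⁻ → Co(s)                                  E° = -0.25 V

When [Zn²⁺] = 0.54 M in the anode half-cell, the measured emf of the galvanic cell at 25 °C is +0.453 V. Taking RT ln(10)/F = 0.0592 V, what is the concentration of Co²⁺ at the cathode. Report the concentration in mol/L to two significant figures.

Co²⁺/Co is the cathode, Zn²⁺/Zn the anode: E°cell = +0.51 V, n = 2.
Overall reaction: Co²⁺(aq) + Zn(s) → Co(s) + Zn²⁺(aq); Q = [Zn²⁺]^1/[Co²⁺]^1.
From E = E° − (0.0592/n) log Q: log Q = (E° − E)·n/0.0592 = (+0.51 − (+0.453))·2/0.0592 = 1.9257.
So 1·log[Co²⁺] = 1·log(0.54) − log Q = -0.2676 − (1.9257) = -2.1933; [Co²⁺] = 10^(-2.1933) ≈ 0.0064 M.

0.0064 M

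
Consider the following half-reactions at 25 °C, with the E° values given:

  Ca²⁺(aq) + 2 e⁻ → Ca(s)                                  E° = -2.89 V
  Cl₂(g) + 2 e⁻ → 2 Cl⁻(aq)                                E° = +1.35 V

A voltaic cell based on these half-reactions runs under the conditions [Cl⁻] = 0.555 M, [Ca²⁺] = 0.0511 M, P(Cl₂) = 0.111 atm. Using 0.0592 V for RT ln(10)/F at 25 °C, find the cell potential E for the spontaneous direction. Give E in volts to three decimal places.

+4.265 V

Cl₂/Cl⁻ is the cathode (higher E°), Ca²⁺/Ca the anode: E°cell = +1.35 − (-2.89) = +4.24 V, n = 2.
Overall: Cl₂(g) + Ca(s) → 2 Cl⁻(aq) + Ca²⁺(aq)
Q = [Cl⁻]^2·[Ca²⁺] / (P(Cl₂)); log Q = -0.848.
E = E° − (0.0592/n) log Q = +4.24 − (0.0592/2)(-0.848) = +4.265 V.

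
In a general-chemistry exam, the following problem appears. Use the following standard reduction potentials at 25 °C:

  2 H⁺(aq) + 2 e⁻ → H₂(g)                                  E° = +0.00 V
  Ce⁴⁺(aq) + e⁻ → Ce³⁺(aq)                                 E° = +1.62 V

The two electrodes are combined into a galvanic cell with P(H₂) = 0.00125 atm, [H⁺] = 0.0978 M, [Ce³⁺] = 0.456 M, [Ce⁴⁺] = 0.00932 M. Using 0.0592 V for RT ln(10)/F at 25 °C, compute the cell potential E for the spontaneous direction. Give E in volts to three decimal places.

+1.494 V

Ce⁴⁺/Ce³⁺ is the cathode (higher E°), H⁺/H₂ the anode: E°cell = +1.62 − (+0.00) = +1.62 V, n = 2.
Overall: 2 Ce⁴⁺(aq) + H₂(g) → 2 Ce³⁺(aq) + 2 H⁺(aq)
Q = [Ce³⁺]^2·[H⁺]^2 / ([Ce⁴⁺]^2·P(H₂)); log Q = 4.263.
E = E° − (0.0592/n) log Q = +1.62 − (0.0592/2)(4.263) = +1.494 V.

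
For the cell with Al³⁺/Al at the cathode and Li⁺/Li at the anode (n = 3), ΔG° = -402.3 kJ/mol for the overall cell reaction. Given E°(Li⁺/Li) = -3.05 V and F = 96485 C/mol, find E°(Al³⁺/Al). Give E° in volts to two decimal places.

-1.66 V

E°cell = −ΔG°/(nF) = −(-402.3×10³)/((3)(96485)) = +1.390 V.
Since Al³⁺/Al is the cathode and Li⁺/Li the anode, E°cell = E°(Al³⁺/Al) − E°(Li⁺/Li).
So E°(Al³⁺/Al) = E°cell + E°(Li⁺/Li) = +1.390 + (-3.05) = -1.66 V.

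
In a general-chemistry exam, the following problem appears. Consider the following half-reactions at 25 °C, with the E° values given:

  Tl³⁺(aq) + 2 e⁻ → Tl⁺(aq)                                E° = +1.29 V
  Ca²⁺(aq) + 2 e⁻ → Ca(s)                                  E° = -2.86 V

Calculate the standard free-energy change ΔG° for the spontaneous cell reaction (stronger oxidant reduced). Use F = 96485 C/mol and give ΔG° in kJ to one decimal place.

Tl³⁺/Tl⁺ (E° = +1.29 V) is the cathode; Ca²⁺/Ca (E° = -2.86 V) is the anode, so E°cell = +4.15 V.
Balancing electrons gives n = 2 (lcm of 2 and 2).
ΔG° = −nFE° = −(2)(96485)(+4.15) = -800,826 J = -800.8 kJ.

-800.8 kJ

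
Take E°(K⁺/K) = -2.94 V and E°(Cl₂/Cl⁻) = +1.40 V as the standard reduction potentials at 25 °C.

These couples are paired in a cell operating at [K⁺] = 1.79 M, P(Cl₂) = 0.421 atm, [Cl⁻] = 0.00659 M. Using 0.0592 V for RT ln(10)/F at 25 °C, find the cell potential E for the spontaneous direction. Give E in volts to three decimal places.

+4.443 V

Cl₂/Cl⁻ is the cathode (higher E°), K⁺/K the anode: E°cell = +1.40 − (-2.94) = +4.34 V, n = 2.
Overall: Cl₂(g) + 2 K(s) → 2 Cl⁻(aq) + 2 K⁺(aq)
Q = [Cl⁻]^2·[K⁺]^2 / (P(Cl₂)); log Q = -3.481.
E = E° − (0.0592/n) log Q = +4.34 − (0.0592/2)(-3.481) = +4.443 V.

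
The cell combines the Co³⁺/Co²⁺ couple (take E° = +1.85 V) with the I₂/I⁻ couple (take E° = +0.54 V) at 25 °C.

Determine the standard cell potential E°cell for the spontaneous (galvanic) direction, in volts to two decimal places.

+1.31 V

The Co³⁺/Co²⁺ couple has the higher reduction potential, so it is the cathode; I₂/I⁻ is oxidised at the anode.
E°cell = E°(cathode) − E°(anode) = (+1.85) − (+0.54) = +1.31 V.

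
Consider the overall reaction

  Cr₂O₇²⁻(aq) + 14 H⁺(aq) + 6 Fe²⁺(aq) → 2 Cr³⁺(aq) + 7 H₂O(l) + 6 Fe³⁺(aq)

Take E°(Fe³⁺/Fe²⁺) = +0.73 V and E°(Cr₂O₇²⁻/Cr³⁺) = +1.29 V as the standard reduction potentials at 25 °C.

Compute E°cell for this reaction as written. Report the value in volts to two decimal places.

The Cr₂O₇²⁻/Cr³⁺ couple has the higher reduction potential, so it is the cathode; Fe³⁺/Fe²⁺ is oxidised at the anode.
E°cell = E°(cathode) − E°(anode) = (+1.29) − (+0.73) = +0.56 V.

+0.56 V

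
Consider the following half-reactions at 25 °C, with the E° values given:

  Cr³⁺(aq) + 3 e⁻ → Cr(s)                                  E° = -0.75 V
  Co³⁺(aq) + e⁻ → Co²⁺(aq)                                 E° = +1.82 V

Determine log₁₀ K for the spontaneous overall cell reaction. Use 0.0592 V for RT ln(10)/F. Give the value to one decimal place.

130.2

Cathode: Co³⁺/Co²⁺; anode: Cr³⁺/Cr. E°cell = +2.57 V, n = 3.
log K = nE°cell / 0.0592 = (3)(+2.57) / 0.0592 = 130.2.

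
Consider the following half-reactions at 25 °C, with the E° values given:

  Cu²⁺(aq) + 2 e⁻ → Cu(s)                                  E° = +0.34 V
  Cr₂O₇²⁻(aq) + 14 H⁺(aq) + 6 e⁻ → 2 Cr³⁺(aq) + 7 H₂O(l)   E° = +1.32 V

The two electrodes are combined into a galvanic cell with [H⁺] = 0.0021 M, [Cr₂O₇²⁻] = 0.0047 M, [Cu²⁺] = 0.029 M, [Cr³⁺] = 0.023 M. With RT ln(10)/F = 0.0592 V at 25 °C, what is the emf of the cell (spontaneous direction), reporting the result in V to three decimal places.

+0.665 V

Cr₂O₇²⁻/Cr³⁺ is the cathode (higher E°), Cu²⁺/Cu the anode: E°cell = +1.32 − (+0.34) = +0.98 V, n = 6.
Overall: Cr₂O₇²⁻(aq) + 14 H⁺(aq) + 3 Cu(s) → 2 Cr³⁺(aq) + 7 H₂O(l) + 3 Cu²⁺(aq)
Q = [Cr³⁺]^2·[Cu²⁺]^3 / ([Cr₂O₇²⁻]·[H⁺]^14); log Q = 31.927.
E = E° − (0.0592/n) log Q = +0.98 − (0.0592/6)(31.927) = +0.665 V.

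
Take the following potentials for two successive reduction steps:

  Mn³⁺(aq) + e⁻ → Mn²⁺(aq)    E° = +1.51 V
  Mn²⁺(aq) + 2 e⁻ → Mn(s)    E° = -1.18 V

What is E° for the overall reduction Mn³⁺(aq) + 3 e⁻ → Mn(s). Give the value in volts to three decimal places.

Adding the free-energy changes (−nFE°) of the two steps gives −n₃FE°₃ = −n₁FE°₁ − n₂FE°₂.
E°₃ = (1×+1.51 + 2×-1.18) / 3 = (-0.850) / 3 = -0.283 V.

-0.283 V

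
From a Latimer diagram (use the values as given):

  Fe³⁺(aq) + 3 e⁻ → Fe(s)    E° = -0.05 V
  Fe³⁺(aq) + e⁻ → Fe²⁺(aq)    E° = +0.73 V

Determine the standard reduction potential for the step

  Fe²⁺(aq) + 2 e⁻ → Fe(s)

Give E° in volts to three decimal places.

-0.440 V

Sequential free energies add, so n₃E°₃ = n₁E°₁ + n₂E°₂.
With n₃ = 3, and the known step contributing 1×(+0.73) V, the unknown satisfies 2·E° = 3×(-0.05) − 1×(+0.73) = -0.880.
E° = -0.880 / 2 = -0.440 V.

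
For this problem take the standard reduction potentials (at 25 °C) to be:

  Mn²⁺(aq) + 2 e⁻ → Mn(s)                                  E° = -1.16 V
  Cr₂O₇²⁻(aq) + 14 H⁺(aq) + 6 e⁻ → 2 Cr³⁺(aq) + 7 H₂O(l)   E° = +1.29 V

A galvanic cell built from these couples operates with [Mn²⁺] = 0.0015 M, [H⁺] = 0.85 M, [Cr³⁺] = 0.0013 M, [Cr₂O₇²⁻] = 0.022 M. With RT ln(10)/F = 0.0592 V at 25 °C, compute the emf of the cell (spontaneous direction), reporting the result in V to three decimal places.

+2.564 V

Cr₂O₇²⁻/Cr³⁺ is the cathode (higher E°), Mn²⁺/Mn the anode: E°cell = +1.29 − (-1.16) = +2.45 V, n = 6.
Overall: Cr₂O₇²⁻(aq) + 14 H⁺(aq) + 3 Mn(s) → 2 Cr³⁺(aq) + 7 H₂O(l) + 3 Mn²⁺(aq)
Q = [Cr³⁺]^2·[Mn²⁺]^3 / ([Cr₂O₇²⁻]·[H⁺]^14); log Q = -11.598.
E = E° − (0.0592/n) log Q = +2.45 − (0.0592/6)(-11.598) = +2.564 V.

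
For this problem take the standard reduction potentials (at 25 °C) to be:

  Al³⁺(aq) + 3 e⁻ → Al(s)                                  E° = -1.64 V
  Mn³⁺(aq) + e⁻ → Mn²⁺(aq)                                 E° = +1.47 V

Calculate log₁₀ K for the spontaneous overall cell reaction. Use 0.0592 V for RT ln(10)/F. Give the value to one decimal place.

Cathode: Mn³⁺/Mn²⁺; anode: Al³⁺/Al. E°cell = +3.11 V, n = 3.
log K = nE°cell / 0.0592 = (3)(+3.11) / 0.0592 = 157.6.

157.6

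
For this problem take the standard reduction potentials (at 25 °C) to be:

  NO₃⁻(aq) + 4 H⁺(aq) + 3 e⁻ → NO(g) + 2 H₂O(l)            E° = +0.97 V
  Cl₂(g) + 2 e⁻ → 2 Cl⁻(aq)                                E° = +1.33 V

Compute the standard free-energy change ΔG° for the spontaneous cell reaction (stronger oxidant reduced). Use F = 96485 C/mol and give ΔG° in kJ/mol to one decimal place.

-208.4 kJ/mol

Cl₂/Cl⁻ (E° = +1.33 V) is the cathode; NO₃⁻/NO (E° = +0.97 V) is the anode, so E°cell = +0.36 V.
Balancing electrons gives n = 6 (lcm of 2 and 3).
ΔG° = −nFE° = −(6)(96485)(+0.36) = -208,408 J = -208.4 kJ/mol.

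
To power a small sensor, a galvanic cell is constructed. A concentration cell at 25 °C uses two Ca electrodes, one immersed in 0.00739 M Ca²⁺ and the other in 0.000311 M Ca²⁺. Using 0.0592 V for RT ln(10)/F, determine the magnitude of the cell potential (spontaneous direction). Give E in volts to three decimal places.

+0.041 V

For a concentration cell E°cell = 0. The 0.00739 M side is the cathode (reduction is favoured where [Ca²⁺] is higher).
With n = 2, E = −(0.0592/2) log([Ca²⁺]ₐₙ/[Ca²⁺]꜀ₐₜ) = −(0.0592/2) log(0.000311/0.00739) = −(0.0592/2)(-1.376) = +0.041 V.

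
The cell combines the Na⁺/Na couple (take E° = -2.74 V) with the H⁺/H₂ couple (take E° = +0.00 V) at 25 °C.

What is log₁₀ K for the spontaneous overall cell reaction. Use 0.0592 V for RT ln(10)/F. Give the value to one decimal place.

Cathode: H⁺/H₂; anode: Na⁺/Na. E°cell = +2.74 V, n = 2.
log K = nE°cell / 0.0592 = (2)(+2.74) / 0.0592 = 92.6.

92.6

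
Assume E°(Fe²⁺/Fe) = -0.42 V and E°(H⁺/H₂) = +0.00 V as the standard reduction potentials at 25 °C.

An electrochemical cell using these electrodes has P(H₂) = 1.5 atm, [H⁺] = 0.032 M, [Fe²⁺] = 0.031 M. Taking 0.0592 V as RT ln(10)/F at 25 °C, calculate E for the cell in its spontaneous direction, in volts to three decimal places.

+0.371 V

H⁺/H₂ is the cathode (higher E°), Fe²⁺/Fe the anode: E°cell = +0.00 − (-0.42) = +0.42 V, n = 2.
Overall: 2 H⁺(aq) + Fe(s) → H₂(g) + Fe²⁺(aq)
Q = P(H₂)·[Fe²⁺] / ([H⁺]^2); log Q = 1.657.
E = E° − (0.0592/n) log Q = +0.42 − (0.0592/2)(1.657) = +0.371 V.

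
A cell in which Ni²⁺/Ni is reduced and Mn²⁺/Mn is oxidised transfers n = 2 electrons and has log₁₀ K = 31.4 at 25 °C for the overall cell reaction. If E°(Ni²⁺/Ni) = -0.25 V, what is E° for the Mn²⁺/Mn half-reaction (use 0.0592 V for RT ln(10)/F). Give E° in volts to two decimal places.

E°cell = (0.0592/n)·log K = (0.0592/2)(31.4) = +0.929 V.
Since Ni²⁺/Ni is the cathode and Mn²⁺/Mn the anode, E°cell = E°(Ni²⁺/Ni) − E°(Mn²⁺/Mn).
So E°(Mn²⁺/Mn) = E°(Ni²⁺/Ni) − E°cell = (-0.25) − (+0.929) = -1.18 V.

-1.18 V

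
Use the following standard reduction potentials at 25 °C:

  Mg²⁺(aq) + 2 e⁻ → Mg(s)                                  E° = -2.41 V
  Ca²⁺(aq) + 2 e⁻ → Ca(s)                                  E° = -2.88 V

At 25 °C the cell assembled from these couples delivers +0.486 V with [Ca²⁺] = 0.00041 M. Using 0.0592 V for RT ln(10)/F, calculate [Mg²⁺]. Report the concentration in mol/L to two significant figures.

0.0014 M

Mg²⁺/Mg is the cathode, Ca²⁺/Ca the anode: E°cell = +0.47 V, n = 2.
Overall reaction: Mg²⁺(aq) + Ca(s) → Mg(s) + Ca²⁺(aq); Q = [Ca²⁺]^1/[Mg²⁺]^1.
From E = E° − (0.0592/n) log Q: log Q = (E° − E)·n/0.0592 = (+0.47 − (+0.486))·2/0.0592 = -0.5405.
So 1·log[Mg²⁺] = 1·log(0.00041) − log Q = -3.3872 − (-0.5405) = -2.8467; [Mg²⁺] = 10^(-2.8467) ≈ 0.0014 M.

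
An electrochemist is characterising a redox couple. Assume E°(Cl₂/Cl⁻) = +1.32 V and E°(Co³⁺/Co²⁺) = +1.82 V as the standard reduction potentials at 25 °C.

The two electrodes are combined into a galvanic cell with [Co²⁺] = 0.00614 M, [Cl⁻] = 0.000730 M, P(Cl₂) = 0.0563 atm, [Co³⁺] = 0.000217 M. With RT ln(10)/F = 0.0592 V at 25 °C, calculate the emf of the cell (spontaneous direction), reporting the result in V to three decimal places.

+0.265 V

Co³⁺/Co²⁺ is the cathode (higher E°), Cl₂/Cl⁻ the anode: E°cell = +1.82 − (+1.32) = +0.50 V, n = 2.
Overall: 2 Co³⁺(aq) + 2 Cl⁻(aq) → 2 Co²⁺(aq) + Cl₂(g)
Q = [Co²⁺]^2·P(Cl₂) / ([Co³⁺]^2·[Cl⁻]^2); log Q = 7.927.
E = E° − (0.0592/n) log Q = +0.50 − (0.0592/2)(7.927) = +0.265 V.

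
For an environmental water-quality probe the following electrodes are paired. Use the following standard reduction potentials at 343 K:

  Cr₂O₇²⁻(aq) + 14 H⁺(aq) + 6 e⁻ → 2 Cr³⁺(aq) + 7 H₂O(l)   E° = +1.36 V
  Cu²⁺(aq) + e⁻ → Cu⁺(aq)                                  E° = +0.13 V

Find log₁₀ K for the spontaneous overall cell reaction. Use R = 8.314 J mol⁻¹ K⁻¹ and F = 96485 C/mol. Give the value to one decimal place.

108.4

Cathode: Cr₂O₇²⁻/Cr³⁺; anode: Cu²⁺/Cu⁺. E°cell = (+1.36) − (+0.13) = +1.23 V, with n = 6.
ΔG° = −nFE° = −RT ln K, so ln K = nFE°/(RT) = (6)(96485)(+1.23) / ((8.314)(343)) = 249.696.
log₁₀ K = 249.696 / ln 10 = 108.4.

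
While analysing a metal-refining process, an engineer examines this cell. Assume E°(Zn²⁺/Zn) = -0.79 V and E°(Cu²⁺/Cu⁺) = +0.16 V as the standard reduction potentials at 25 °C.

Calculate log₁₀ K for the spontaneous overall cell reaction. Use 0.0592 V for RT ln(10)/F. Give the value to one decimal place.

Cathode: Cu²⁺/Cu⁺; anode: Zn²⁺/Zn. E°cell = +0.95 V, n = 2.
log K = nE°cell / 0.0592 = (2)(+0.95) / 0.0592 = 32.1.

32.1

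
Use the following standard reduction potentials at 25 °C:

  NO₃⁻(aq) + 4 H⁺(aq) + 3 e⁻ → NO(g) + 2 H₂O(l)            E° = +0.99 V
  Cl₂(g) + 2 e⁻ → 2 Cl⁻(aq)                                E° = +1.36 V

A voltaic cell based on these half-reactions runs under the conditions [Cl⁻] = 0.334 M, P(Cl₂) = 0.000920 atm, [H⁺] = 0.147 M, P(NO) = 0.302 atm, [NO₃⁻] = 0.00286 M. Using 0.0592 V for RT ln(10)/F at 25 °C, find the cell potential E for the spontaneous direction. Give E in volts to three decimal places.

Cl₂/Cl⁻ is the cathode (higher E°), NO₃⁻/NO the anode: E°cell = +1.36 − (+0.99) = +0.37 V, n = 6.
Overall: 3 Cl₂(g) + 2 NO(g) + 4 H₂O(l) → 6 Cl⁻(aq) + 2 NO₃⁻(aq) + 8 H⁺(aq)
Q = [Cl⁻]^6·[NO₃⁻]^2·[H⁺]^8 / (P(Cl₂)^3·P(NO)^2); log Q = -4.458.
E = E° − (0.0592/n) log Q = +0.37 − (0.0592/6)(-4.458) = +0.414 V.

+0.414 V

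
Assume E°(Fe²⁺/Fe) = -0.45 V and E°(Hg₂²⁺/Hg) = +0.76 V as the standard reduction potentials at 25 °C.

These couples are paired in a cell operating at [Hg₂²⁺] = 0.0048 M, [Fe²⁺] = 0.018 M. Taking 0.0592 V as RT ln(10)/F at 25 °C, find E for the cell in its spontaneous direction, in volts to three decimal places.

Hg₂²⁺/Hg is the cathode (higher E°), Fe²⁺/Fe the anode: E°cell = +0.76 − (-0.45) = +1.21 V, n = 2.
Overall: Hg₂²⁺(aq) + Fe(s) → 2 Hg(l) + Fe²⁺(aq)
Q = [Fe²⁺] / ([Hg₂²⁺]); log Q = 0.574.
E = E° − (0.0592/n) log Q = +1.21 − (0.0592/2)(0.574) = +1.193 V.

+1.193 V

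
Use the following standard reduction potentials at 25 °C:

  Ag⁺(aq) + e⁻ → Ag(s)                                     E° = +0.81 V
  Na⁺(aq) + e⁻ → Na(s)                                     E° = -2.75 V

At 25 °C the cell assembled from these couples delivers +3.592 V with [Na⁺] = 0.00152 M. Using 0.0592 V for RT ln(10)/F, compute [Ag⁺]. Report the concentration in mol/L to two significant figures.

Ag⁺/Ag is the cathode, Na⁺/Na the anode: E°cell = +3.56 V, n = 1.
Overall reaction: Ag⁺(aq) + Na(s) → Ag(s) + Na⁺(aq); Q = [Na⁺]^1/[Ag⁺]^1.
From E = E° − (0.0592/n) log Q: log Q = (E° − E)·n/0.0592 = (+3.56 − (+3.592))·1/0.0592 = -0.5405.
So 1·log[Ag⁺] = 1·log(0.00152) − log Q = -2.8182 − (-0.5405) = -2.2777; [Ag⁺] = 10^(-2.2777) ≈ 0.0053 M.

0.0053 M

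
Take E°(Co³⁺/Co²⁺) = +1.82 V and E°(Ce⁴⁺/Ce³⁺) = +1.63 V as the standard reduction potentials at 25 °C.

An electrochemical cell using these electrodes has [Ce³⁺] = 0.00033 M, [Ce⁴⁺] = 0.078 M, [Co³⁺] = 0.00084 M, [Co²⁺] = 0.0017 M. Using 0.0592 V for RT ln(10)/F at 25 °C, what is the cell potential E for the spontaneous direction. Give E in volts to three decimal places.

+0.031 V

Co³⁺/Co²⁺ is the cathode (higher E°), Ce⁴⁺/Ce³⁺ the anode: E°cell = +1.82 − (+1.63) = +0.19 V, n = 1.
Overall: Co³⁺(aq) + Ce³⁺(aq) → Co²⁺(aq) + Ce⁴⁺(aq)
Q = [Co²⁺]·[Ce⁴⁺] / ([Co³⁺]·[Ce³⁺]); log Q = 2.680.
E = E° − (0.0592/n) log Q = +0.19 − (0.0592/1)(2.680) = +0.031 V.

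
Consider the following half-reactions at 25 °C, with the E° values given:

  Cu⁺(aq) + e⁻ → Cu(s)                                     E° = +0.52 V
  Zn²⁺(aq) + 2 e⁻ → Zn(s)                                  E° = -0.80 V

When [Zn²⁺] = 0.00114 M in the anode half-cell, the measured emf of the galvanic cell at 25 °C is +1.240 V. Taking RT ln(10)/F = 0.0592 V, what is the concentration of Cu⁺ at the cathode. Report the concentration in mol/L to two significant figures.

Cu⁺/Cu is the cathode, Zn²⁺/Zn the anode: E°cell = +1.32 V, n = 2.
Overall reaction: 2 Cu⁺(aq) + Zn(s) → 2 Cu(s) + Zn²⁺(aq); Q = [Zn²⁺]^1/[Cu⁺]^2.
From E = E° − (0.0592/n) log Q: log Q = (E° − E)·n/0.0592 = (+1.32 − (+1.240))·2/0.0592 = 2.7027.
So 2·log[Cu⁺] = 1·log(0.00114) − log Q = -2.9431 − (2.7027) = -5.6458; log[Cu⁺] = -5.6458 / 2 = -2.8229; [Cu⁺] = 10^(-2.8229) ≈ 0.0015 M.

0.0015 M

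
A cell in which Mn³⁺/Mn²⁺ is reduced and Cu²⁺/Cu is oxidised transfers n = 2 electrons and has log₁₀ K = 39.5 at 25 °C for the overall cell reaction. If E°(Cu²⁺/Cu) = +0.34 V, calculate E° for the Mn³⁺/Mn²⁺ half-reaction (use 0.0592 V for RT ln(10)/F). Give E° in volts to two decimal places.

+1.51 V

E°cell = (0.0592/n)·log K = (0.0592/2)(39.5) = +1.169 V.
Since Mn³⁺/Mn²⁺ is the cathode and Cu²⁺/Cu the anode, E°cell = E°(Mn³⁺/Mn²⁺) − E°(Cu²⁺/Cu).
So E°(Mn³⁺/Mn²⁺) = E°cell + E°(Cu²⁺/Cu) = +1.169 + (+0.34) = +1.51 V.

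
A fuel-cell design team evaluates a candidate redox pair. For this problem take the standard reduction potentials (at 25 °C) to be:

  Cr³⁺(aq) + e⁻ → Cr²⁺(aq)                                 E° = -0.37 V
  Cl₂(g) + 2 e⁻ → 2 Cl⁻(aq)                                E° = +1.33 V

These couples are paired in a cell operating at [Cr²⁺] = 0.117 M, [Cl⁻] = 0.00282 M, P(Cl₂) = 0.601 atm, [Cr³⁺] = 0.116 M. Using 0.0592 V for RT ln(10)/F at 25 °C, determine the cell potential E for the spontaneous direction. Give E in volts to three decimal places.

Cl₂/Cl⁻ is the cathode (higher E°), Cr³⁺/Cr²⁺ the anode: E°cell = +1.33 − (-0.37) = +1.70 V, n = 2.
Overall: Cl₂(g) + 2 Cr²⁺(aq) → 2 Cl⁻(aq) + 2 Cr³⁺(aq)
Q = [Cl⁻]^2·[Cr³⁺]^2 / (P(Cl₂)·[Cr²⁺]^2); log Q = -4.886.
E = E° − (0.0592/n) log Q = +1.70 − (0.0592/2)(-4.886) = +1.845 V.

+1.845 V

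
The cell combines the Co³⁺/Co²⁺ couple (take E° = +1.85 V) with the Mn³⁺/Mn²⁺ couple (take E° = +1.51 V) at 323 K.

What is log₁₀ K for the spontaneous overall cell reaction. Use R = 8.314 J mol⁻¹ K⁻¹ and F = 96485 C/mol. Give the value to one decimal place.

Cathode: Co³⁺/Co²⁺; anode: Mn³⁺/Mn²⁺. E°cell = (+1.85) − (+1.51) = +0.34 V, with n = 1.
ΔG° = −nFE° = −RT ln K, so ln K = nFE°/(RT) = (1)(96485)(+0.34) / ((8.314)(323)) = 12.216.
log₁₀ K = 12.216 / ln 10 = 5.3.

5.3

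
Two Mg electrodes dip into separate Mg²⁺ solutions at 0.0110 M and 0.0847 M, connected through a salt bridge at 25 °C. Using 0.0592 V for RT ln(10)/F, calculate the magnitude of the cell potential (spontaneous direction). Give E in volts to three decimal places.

For a concentration cell E°cell = 0. The 0.0847 M side is the cathode (reduction is favoured where [Mg²⁺] is higher).
With n = 2, E = −(0.0592/2) log([Mg²⁺]ₐₙ/[Mg²⁺]꜀ₐₜ) = −(0.0592/2) log(0.011/0.0847) = −(0.0592/2)(-0.886) = +0.026 V.

+0.026 V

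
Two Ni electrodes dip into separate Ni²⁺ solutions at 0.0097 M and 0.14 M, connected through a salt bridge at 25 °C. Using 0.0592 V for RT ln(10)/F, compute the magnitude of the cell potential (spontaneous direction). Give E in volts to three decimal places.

+0.034 V

For a concentration cell E°cell = 0. The 0.14 M side is the cathode (reduction is favoured where [Ni²⁺] is higher).
With n = 2, E = −(0.0592/2) log([Ni²⁺]ₐₙ/[Ni²⁺]꜀ₐₜ) = −(0.0592/2) log(0.0097/0.14) = −(0.0592/2)(-1.159) = +0.034 V.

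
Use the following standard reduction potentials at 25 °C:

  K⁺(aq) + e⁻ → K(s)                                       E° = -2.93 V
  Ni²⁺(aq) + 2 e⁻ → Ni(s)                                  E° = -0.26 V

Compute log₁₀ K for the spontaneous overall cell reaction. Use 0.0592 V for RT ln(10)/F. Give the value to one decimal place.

Cathode: Ni²⁺/Ni; anode: K⁺/K. E°cell = +2.67 V, n = 2.
log K = nE°cell / 0.0592 = (2)(+2.67) / 0.0592 = 90.2.

90.2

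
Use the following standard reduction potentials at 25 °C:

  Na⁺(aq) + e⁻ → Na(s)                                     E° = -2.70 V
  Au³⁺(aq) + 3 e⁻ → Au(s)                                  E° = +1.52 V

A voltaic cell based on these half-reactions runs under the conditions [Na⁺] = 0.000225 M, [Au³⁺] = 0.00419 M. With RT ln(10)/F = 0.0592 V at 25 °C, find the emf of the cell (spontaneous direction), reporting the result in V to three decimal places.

Au³⁺/Au is the cathode (higher E°), Na⁺/Na the anode: E°cell = +1.52 − (-2.70) = +4.22 V, n = 3.
Overall: Au³⁺(aq) + 3 Na(s) → Au(s) + 3 Na⁺(aq)
Q = [Na⁺]^3 / ([Au³⁺]); log Q = -8.566.
E = E° − (0.0592/n) log Q = +4.22 − (0.0592/3)(-8.566) = +4.389 V.

+4.389 V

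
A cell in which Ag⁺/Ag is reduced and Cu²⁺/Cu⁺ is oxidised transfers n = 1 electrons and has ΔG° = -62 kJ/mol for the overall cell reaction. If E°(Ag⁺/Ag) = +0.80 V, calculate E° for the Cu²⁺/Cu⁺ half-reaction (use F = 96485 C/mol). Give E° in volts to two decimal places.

+0.16 V

E°cell = −ΔG°/(nF) = −(-62×10³)/((1)(96485)) = +0.643 V.
Since Ag⁺/Ag is the cathode and Cu²⁺/Cu⁺ the anode, E°cell = E°(Ag⁺/Ag) − E°(Cu²⁺/Cu⁺).
So E°(Cu²⁺/Cu⁺) = E°(Ag⁺/Ag) − E°cell = (+0.80) − (+0.643) = +0.16 V.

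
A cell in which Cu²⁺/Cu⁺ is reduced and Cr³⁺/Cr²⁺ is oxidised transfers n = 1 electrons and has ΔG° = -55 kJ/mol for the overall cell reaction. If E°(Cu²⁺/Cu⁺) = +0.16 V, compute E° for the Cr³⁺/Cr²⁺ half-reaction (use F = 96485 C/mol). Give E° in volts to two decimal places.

E°cell = −ΔG°/(nF) = −(-55×10³)/((1)(96485)) = +0.570 V.
Since Cu²⁺/Cu⁺ is the cathode and Cr³⁺/Cr²⁺ the anode, E°cell = E°(Cu²⁺/Cu⁺) − E°(Cr³⁺/Cr²⁺).
So E°(Cr³⁺/Cr²⁺) = E°(Cu²⁺/Cu⁺) − E°cell = (+0.16) − (+0.570) = -0.41 V.

-0.41 V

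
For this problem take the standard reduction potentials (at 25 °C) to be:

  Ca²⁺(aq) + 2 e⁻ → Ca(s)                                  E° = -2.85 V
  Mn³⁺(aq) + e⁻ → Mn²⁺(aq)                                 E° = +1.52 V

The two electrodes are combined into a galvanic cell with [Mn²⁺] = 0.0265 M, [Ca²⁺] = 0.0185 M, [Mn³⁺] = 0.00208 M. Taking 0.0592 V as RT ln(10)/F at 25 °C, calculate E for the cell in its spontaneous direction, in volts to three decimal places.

Mn³⁺/Mn²⁺ is the cathode (higher E°), Ca²⁺/Ca the anode: E°cell = +1.52 − (-2.85) = +4.37 V, n = 2.
Overall: 2 Mn³⁺(aq) + Ca(s) → 2 Mn²⁺(aq) + Ca²⁺(aq)
Q = [Mn²⁺]^2·[Ca²⁺] / ([Mn³⁺]^2); log Q = 0.478.
E = E° − (0.0592/n) log Q = +4.37 − (0.0592/2)(0.478) = +4.356 V.

+4.356 V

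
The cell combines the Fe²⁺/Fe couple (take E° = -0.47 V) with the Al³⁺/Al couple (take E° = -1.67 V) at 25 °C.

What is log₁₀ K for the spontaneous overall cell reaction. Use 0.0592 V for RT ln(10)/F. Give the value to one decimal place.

Cathode: Fe²⁺/Fe; anode: Al³⁺/Al. E°cell = +1.20 V, n = 6.
log K = nE°cell / 0.0592 = (6)(+1.20) / 0.0592 = 121.6.

121.6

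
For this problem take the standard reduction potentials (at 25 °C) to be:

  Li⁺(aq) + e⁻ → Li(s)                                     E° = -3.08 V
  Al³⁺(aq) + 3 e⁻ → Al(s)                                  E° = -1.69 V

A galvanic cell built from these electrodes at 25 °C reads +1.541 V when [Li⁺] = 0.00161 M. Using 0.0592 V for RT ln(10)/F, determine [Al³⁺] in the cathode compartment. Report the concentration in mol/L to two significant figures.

0.19 M

Al³⁺/Al is the cathode, Li⁺/Li the anode: E°cell = +1.39 V, n = 3.
Overall reaction: Al³⁺(aq) + 3 Li(s) → Al(s) + 3 Li⁺(aq); Q = [Li⁺]^3/[Al³⁺]^1.
From E = E° − (0.0592/n) log Q: log Q = (E° − E)·n/0.0592 = (+1.39 − (+1.541))·3/0.0592 = -7.6520.
So 1·log[Al³⁺] = 3·log(0.00161) − log Q = -8.3795 − (-7.6520) = -0.7275; [Al³⁺] = 10^(-0.7275) ≈ 0.19 M.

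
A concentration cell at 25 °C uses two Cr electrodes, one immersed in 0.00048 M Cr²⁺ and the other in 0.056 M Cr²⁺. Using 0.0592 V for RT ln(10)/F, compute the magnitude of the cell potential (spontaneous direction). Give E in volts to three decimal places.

For a concentration cell E°cell = 0. The 0.056 M side is the cathode (reduction is favoured where [Cr²⁺] is higher).
With n = 2, E = −(0.0592/2) log([Cr²⁺]ₐₙ/[Cr²⁺]꜀ₐₜ) = −(0.0592/2) log(0.00048/0.056) = −(0.0592/2)(-2.067) = +0.061 V.

+0.061 V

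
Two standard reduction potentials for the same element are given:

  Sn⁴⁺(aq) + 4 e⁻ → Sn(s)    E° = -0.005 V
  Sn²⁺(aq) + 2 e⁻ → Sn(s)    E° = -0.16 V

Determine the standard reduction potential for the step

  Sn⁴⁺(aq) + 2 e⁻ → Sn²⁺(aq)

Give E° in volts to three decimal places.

+0.150 V

Sequential free energies add, so n₃E°₃ = n₁E°₁ + n₂E°₂.
With n₃ = 4, and the known step contributing 2×(-0.16) V, the unknown satisfies 2·E° = 4×(-0.005) − 2×(-0.16) = +0.300.
E° = +0.300 / 2 = +0.150 V.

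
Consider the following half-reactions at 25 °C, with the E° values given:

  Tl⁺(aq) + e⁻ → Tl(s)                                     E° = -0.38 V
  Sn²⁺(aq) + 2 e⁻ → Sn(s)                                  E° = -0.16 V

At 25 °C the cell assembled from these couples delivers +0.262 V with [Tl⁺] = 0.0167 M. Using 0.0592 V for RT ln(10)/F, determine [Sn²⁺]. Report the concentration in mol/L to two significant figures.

0.0073 M

Sn²⁺/Sn is the cathode, Tl⁺/Tl the anode: E°cell = +0.22 V, n = 2.
Overall reaction: Sn²⁺(aq) + 2 Tl(s) → Sn(s) + 2 Tl⁺(aq); Q = [Tl⁺]^2/[Sn²⁺]^1.
From E = E° − (0.0592/n) log Q: log Q = (E° − E)·n/0.0592 = (+0.22 − (+0.262))·2/0.0592 = -1.4189.
So 1·log[Sn²⁺] = 2·log(0.0167) − log Q = -3.5546 − (-1.4189) = -2.1357; [Sn²⁺] = 10^(-2.1357) ≈ 0.0073 M.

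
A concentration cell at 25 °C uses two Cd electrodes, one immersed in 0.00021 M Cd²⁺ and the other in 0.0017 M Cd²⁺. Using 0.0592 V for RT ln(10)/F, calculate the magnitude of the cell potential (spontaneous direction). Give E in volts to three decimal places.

+0.027 V

For a concentration cell E°cell = 0. The 0.0017 M side is the cathode (reduction is favoured where [Cd²⁺] is higher).
With n = 2, E = −(0.0592/2) log([Cd²⁺]ₐₙ/[Cd²⁺]꜀ₐₜ) = −(0.0592/2) log(0.00021/0.0017) = −(0.0592/2)(-0.908) = +0.027 V.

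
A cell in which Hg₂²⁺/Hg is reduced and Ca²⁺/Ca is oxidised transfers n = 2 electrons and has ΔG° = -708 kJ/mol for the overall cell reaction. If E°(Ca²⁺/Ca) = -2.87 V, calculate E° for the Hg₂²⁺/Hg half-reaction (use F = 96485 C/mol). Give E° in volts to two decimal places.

E°cell = −ΔG°/(nF) = −(-708×10³)/((2)(96485)) = +3.669 V.
Since Hg₂²⁺/Hg is the cathode and Ca²⁺/Ca the anode, E°cell = E°(Hg₂²⁺/Hg) − E°(Ca²⁺/Ca).
So E°(Hg₂²⁺/Hg) = E°cell + E°(Ca²⁺/Ca) = +3.669 + (-2.87) = +0.80 V.

+0.80 V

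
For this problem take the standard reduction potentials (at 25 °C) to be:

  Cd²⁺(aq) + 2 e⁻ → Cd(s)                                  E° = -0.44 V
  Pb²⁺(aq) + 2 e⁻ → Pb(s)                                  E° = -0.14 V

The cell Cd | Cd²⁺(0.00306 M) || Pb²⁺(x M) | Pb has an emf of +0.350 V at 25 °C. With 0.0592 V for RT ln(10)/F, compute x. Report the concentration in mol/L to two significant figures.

Pb²⁺/Pb is the cathode, Cd²⁺/Cd the anode: E°cell = +0.30 V, n = 2.
Overall reaction: Pb²⁺(aq) + Cd(s) → Pb(s) + Cd²⁺(aq); Q = [Cd²⁺]^1/[Pb²⁺]^1.
From E = E° − (0.0592/n) log Q: log Q = (E° − E)·n/0.0592 = (+0.30 − (+0.350))·2/0.0592 = -1.6892.
So 1·log[Pb²⁺] = 1·log(0.00306) − log Q = -2.5143 − (-1.6892) = -0.8251; [Pb²⁺] = 10^(-0.8251) ≈ 0.15 M.

0.15 M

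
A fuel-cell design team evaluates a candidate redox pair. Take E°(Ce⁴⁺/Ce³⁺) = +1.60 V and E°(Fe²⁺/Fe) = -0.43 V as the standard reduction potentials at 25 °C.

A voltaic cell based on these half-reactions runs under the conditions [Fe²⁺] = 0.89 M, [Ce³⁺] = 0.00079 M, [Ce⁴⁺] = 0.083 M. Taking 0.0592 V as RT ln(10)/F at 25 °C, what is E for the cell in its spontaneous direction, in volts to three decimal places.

+2.151 V

Ce⁴⁺/Ce³⁺ is the cathode (higher E°), Fe²⁺/Fe the anode: E°cell = +1.60 − (-0.43) = +2.03 V, n = 2.
Overall: 2 Ce⁴⁺(aq) + Fe(s) → 2 Ce³⁺(aq) + Fe²⁺(aq)
Q = [Ce³⁺]^2·[Fe²⁺] / ([Ce⁴⁺]^2); log Q = -4.094.
E = E° − (0.0592/n) log Q = +2.03 − (0.0592/2)(-4.094) = +2.151 V.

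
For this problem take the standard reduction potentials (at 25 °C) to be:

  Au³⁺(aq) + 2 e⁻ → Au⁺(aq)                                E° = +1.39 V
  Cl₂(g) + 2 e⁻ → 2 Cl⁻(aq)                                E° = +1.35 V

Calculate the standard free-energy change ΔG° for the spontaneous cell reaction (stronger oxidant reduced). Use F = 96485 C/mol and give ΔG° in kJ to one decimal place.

Au³⁺/Au⁺ (E° = +1.39 V) is the cathode; Cl₂/Cl⁻ (E° = +1.35 V) is the anode, so E°cell = +0.04 V.
Balancing electrons gives n = 2 (lcm of 2 and 2).
ΔG° = −nFE° = −(2)(96485)(+0.04) = -7,719 J = -7.7 kJ.

-7.7 kJ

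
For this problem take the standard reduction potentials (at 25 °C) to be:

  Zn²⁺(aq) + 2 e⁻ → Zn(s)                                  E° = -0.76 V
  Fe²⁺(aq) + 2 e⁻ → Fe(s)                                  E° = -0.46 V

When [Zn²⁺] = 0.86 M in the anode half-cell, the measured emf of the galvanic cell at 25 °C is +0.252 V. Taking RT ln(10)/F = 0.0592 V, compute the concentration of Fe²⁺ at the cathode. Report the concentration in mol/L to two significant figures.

0.021 M

Fe²⁺/Fe is the cathode, Zn²⁺/Zn the anode: E°cell = +0.30 V, n = 2.
Overall reaction: Fe²⁺(aq) + Zn(s) → Fe(s) + Zn²⁺(aq); Q = [Zn²⁺]^1/[Fe²⁺]^1.
From E = E° − (0.0592/n) log Q: log Q = (E° − E)·n/0.0592 = (+0.30 − (+0.252))·2/0.0592 = 1.6216.
So 1·log[Fe²⁺] = 1·log(0.86) − log Q = -0.0655 − (1.6216) = -1.6871; [Fe²⁺] = 10^(-1.6871) ≈ 0.021 M.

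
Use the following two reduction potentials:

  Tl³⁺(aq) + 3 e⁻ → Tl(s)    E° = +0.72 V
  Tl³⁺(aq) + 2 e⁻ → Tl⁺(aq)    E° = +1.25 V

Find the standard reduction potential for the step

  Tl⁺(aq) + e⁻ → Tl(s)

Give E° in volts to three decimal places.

-0.340 V

Sequential free energies add, so n₃E°₃ = n₁E°₁ + n₂E°₂.
With n₃ = 3, and the known step contributing 2×(+1.25) V, the unknown satisfies 1·E° = 3×(+0.72) − 2×(+1.25) = -0.340.
E° = -0.340 / 1 = -0.340 V.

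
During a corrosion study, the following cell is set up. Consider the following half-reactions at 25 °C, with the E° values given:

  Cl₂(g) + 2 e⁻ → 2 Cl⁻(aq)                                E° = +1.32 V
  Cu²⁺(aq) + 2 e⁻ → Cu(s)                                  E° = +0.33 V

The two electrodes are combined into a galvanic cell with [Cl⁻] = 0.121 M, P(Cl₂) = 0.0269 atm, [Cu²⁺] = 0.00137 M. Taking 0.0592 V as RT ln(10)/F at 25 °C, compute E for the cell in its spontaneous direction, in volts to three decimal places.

Cl₂/Cl⁻ is the cathode (higher E°), Cu²⁺/Cu the anode: E°cell = +1.32 − (+0.33) = +0.99 V, n = 2.
Overall: Cl₂(g) + Cu(s) → 2 Cl⁻(aq) + Cu²⁺(aq)
Q = [Cl⁻]^2·[Cu²⁺] / (P(Cl₂)); log Q = -3.127.
E = E° − (0.0592/n) log Q = +0.99 − (0.0592/2)(-3.127) = +1.083 V.

+1.083 V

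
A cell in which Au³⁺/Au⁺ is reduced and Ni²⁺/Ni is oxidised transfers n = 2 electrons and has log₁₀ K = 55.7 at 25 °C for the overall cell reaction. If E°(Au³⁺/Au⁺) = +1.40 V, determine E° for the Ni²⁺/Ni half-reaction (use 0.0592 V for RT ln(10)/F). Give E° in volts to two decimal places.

E°cell = (0.0592/n)·log K = (0.0592/2)(55.7) = +1.649 V.
Since Au³⁺/Au⁺ is the cathode and Ni²⁺/Ni the anode, E°cell = E°(Au³⁺/Au⁺) − E°(Ni²⁺/Ni).
So E°(Ni²⁺/Ni) = E°(Au³⁺/Au⁺) − E°cell = (+1.40) − (+1.649) = -0.25 V.

-0.25 V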